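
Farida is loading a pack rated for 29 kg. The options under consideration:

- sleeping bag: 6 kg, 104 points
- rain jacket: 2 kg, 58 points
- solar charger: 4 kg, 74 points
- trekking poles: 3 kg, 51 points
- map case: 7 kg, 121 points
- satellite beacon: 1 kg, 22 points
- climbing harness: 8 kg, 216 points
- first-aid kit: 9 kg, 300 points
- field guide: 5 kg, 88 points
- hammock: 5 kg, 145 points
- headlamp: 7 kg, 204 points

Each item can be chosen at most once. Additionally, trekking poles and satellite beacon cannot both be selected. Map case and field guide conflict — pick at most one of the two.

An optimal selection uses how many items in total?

Optimal total is 865.
climbing harness + first-aid kit + hammock + headlamp hits 865 at 29 kg.
All optima have 4 items.

4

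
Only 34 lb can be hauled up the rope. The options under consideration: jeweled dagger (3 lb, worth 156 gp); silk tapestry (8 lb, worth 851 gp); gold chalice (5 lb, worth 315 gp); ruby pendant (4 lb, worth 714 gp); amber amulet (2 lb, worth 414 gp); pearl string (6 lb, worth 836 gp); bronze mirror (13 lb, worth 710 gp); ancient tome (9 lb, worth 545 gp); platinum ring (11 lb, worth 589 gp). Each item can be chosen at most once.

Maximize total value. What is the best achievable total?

The ratio ordering already packs tightly: silk tapestry + gold chalice + ruby pendant + amber amulet + pearl string + ancient tome, 34 lb, 3675.

3675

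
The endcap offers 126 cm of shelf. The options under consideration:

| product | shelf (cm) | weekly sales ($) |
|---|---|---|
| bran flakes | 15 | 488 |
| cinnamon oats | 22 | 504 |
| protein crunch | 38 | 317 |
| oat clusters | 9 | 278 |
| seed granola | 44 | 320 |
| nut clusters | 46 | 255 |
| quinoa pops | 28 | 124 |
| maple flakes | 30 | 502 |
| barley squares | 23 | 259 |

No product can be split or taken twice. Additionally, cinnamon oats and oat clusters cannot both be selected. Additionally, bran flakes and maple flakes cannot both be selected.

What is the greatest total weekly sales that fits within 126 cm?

1692

Bran flakes + cinnamon oats + protein crunch + quinoa pops + barley squares uses 126 of the 126 cm and totals 1692.
Runner-up bran flakes + cinnamon oats + protein crunch + seed granola tops out at 1629.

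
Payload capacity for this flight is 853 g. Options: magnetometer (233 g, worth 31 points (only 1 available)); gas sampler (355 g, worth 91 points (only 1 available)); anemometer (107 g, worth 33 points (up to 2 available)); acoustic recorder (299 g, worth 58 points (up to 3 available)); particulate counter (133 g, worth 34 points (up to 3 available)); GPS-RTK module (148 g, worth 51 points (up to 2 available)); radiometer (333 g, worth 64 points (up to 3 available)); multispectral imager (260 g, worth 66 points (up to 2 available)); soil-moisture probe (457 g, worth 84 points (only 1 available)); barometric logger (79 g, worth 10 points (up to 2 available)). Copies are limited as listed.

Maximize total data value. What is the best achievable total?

244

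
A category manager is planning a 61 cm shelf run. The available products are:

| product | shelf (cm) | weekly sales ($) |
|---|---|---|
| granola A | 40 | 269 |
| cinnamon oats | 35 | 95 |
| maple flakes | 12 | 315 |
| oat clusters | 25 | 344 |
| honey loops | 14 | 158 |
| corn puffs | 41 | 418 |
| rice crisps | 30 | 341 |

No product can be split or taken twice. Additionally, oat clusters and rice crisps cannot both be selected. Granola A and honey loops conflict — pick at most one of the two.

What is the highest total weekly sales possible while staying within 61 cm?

817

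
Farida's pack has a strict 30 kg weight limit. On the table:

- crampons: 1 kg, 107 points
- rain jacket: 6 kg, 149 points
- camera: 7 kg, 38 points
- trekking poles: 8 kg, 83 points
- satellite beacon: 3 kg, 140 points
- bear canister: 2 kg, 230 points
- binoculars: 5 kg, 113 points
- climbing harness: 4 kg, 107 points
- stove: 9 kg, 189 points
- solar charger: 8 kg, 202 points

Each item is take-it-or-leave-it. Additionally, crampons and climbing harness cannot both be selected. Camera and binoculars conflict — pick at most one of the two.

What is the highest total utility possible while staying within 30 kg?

1017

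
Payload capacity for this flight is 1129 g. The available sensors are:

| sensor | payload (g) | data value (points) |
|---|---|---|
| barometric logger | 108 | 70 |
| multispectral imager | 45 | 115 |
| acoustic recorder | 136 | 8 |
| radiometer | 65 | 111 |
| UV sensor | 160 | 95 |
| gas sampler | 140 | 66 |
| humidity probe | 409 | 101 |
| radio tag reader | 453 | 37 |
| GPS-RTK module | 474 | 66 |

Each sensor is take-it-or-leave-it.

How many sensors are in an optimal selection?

7

The maximum data value within 1129 g is 566.
One optimal bundle: barometric logger + multispectral imager + acoustic recorder + radiometer + UV sensor + gas sampler + humidity probe (1063 g).
Any selection reaching 566 contains exactly 7 sensors.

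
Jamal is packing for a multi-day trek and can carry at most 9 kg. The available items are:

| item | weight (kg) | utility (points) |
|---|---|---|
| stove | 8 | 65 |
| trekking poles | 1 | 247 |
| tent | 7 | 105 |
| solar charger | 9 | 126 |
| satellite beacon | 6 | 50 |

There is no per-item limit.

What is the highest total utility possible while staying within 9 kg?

2223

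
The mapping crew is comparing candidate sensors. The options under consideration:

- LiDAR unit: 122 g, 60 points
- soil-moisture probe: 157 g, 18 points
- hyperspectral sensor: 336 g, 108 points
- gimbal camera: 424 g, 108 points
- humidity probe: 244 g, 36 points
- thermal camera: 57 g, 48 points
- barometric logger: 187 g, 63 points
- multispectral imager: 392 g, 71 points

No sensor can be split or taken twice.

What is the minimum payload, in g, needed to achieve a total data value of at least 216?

515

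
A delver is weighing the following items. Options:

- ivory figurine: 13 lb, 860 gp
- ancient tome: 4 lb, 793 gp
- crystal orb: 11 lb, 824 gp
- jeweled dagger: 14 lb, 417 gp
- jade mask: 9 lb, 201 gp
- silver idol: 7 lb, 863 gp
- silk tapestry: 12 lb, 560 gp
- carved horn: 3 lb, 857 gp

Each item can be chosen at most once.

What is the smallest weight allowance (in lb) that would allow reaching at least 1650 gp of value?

Need the lightest bundle worth ≥ 1650.
ancient tome + carved horn: 1650 value at 7 lb.
No combination under 7 lb hits 1650.

7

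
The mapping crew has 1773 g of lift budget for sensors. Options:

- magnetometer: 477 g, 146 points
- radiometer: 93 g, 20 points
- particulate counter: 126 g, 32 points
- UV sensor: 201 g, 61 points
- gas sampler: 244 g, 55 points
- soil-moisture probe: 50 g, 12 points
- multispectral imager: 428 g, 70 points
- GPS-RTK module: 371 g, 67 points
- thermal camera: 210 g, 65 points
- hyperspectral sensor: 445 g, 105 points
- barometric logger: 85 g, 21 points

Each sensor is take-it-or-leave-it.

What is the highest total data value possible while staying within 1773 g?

Density check — thermal camera 0.31, magnetometer 0.31, UV sensor 0.30, particulate counter 0.25 are the best per g.
Taking the top-ratio sensors first gives magnetometer + radiometer + particulate counter + UV sensor + soil-moisture probe + thermal camera + hyperspectral sensor + barometric logger for 462 (1687 g).
The 178 g tied up in radiometer and barometric logger is better spent on gas sampler — total rises to 476 (1753 g).
Nothing else within 1773 g beats 476.

476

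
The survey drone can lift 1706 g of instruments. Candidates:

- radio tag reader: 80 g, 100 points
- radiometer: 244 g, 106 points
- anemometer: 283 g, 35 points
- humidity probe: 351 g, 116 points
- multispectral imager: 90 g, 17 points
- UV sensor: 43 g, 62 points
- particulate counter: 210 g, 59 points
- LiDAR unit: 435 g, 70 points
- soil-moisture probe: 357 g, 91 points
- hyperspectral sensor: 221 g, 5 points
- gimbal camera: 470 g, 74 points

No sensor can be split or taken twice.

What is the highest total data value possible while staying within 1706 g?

Best packing: radio tag reader + radiometer + anemometer + humidity probe + multispectral imager + UV sensor + particulate counter + soil-moisture probe — 1658 g, 586 total.
Next best is radio tag reader + radiometer + anemometer + humidity probe + UV sensor + particulate counter + soil-moisture probe at 569 (1568 g) — short by 17.

586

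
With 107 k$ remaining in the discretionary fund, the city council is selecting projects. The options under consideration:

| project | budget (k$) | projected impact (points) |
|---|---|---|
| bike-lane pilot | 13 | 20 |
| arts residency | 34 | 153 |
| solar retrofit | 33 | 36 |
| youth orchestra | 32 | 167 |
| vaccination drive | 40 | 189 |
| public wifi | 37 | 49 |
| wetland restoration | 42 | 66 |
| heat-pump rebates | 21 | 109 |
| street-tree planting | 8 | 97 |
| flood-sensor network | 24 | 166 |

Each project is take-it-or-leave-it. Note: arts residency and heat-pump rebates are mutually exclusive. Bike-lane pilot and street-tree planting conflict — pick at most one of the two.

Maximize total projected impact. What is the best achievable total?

Ranking by ratio (projected impact/k$): street-tree planting 12.12, flood-sensor network 6.92, youth orchestra 5.22.
Youth orchestra + vaccination drive + street-tree planting + flood-sensor network uses 104 of the 107 k$ and totals 619.

619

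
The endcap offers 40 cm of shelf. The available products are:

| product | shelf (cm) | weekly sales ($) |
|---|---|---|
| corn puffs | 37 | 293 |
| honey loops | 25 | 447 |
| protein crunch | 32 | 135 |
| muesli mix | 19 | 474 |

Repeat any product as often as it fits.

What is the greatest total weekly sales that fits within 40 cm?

948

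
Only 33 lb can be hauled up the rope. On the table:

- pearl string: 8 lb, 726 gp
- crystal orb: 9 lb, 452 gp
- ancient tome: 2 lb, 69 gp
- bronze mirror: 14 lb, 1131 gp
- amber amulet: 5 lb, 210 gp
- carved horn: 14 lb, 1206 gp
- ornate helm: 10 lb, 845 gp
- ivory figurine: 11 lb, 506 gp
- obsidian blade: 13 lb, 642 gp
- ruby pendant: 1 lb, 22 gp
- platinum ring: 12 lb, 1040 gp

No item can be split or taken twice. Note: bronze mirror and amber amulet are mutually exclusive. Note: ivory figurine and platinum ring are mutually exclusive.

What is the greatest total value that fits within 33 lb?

Density check — pearl string 90.75, platinum ring 86.67, carved horn 86.14 are the best per lb.
Taking the top-ratio items first gives pearl string + ancient tome + ornate helm + ruby pendant + platinum ring for 2702 (33 lb).
Replace ancient tome and platinum ring with carved horn: the trade gains 97 net, giving 2799 at 33 lb.
Nothing else feasible within 33 lb beats 2799.

2799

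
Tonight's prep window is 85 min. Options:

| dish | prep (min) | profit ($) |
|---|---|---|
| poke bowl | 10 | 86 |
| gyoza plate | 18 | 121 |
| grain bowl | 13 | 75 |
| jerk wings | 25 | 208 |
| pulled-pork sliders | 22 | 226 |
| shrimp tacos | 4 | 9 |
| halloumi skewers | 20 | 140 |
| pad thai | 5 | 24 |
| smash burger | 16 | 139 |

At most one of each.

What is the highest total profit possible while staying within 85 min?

713

Filling by ratio: poke bowl + jerk wings + pulled-pork sliders + shrimp tacos + pad thai + smash burger for 692, with 3 min left unused.
Dropping poke bowl and shrimp tacos and pad thai frees 19 min; slotting in halloumi skewers (20 min) lifts the total to 713 at 83 min.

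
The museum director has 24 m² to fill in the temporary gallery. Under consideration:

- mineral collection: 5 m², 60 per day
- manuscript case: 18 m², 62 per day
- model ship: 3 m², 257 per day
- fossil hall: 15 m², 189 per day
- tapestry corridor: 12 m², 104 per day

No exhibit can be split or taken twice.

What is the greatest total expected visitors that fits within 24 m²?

506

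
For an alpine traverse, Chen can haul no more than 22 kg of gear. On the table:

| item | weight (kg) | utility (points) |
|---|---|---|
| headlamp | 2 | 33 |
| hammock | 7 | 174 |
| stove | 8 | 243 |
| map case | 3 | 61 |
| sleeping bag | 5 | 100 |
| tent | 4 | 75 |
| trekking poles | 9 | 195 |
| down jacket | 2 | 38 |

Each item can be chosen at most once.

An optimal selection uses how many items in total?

The maximum utility within 22 kg is 555.
One optimal bundle: hammock + stove + sleeping bag + down jacket (22 kg).
Every optimal selection uses 4 items.

4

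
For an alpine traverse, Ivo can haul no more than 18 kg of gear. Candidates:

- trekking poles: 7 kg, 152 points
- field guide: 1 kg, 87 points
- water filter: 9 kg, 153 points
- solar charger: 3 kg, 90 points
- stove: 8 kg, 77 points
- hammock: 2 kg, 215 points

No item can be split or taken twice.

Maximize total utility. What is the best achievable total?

The ratio heuristic lands on trekking poles + field guide + solar charger + hammock (544) but leaves 5 kg idle.
The 7 kg tied up in trekking poles is better spent on water filter — total rises to 545 (15 kg).
Runner-up trekking poles + field guide + solar charger + hammock tops out at 544.

545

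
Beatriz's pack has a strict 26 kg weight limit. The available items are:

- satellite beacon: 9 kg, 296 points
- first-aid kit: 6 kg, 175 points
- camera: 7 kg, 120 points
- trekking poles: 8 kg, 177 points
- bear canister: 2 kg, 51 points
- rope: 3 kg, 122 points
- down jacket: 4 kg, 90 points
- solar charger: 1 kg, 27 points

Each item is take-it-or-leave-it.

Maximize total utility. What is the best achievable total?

Density check — rope 40.67, satellite beacon 32.89, first-aid kit 29.17 are the best per kg.
Greedy by ratio would take satellite beacon + first-aid kit + bear canister + rope + down jacket + solar charger: 25 kg used, total 761.
The 7 kg tied up in bear canister and down jacket and solar charger is better spent on trekking poles — total rises to 770 (26 kg).
No other feasible combination exceeds 770.

770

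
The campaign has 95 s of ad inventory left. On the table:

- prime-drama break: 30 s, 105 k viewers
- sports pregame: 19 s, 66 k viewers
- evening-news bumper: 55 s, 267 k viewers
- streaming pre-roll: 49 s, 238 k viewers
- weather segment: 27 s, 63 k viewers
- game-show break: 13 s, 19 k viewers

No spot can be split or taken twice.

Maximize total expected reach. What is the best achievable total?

372

Ranking by ratio (expected reach/s): streaming pre-roll 4.86, evening-news bumper 4.85, prime-drama break 3.50.
Filling by ratio: prime-drama break + streaming pre-roll + game-show break for 362, with 3 s left unused.
Dropping streaming pre-roll and game-show break frees 62 s; slotting in evening-news bumper (55 s) lifts the total to 372 at 85 s.
The closest alternative, sports pregame + streaming pre-roll + weather segment, reaches only 367.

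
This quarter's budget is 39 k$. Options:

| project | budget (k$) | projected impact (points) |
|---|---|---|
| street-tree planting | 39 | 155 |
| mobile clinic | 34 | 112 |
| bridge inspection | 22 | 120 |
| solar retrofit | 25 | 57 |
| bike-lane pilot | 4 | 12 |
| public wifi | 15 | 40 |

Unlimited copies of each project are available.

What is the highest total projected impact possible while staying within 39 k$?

Bridge inspection + 4×bike-lane pilot uses 38 of the 39 k$ and totals 168.

168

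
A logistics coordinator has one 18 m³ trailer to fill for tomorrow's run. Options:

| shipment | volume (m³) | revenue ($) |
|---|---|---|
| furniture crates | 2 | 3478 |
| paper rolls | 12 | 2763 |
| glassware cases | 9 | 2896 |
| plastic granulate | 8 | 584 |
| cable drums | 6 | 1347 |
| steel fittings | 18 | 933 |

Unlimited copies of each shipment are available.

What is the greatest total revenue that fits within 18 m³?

31302

Density check — furniture crates 1739.00, glassware cases 321.78, paper rolls 230.25, cable drums 224.50 are the best per m³.
9×furniture crates uses 18 of the 18 m³ and totals 31302.
That's the maximum — no swap from here does better than 31302.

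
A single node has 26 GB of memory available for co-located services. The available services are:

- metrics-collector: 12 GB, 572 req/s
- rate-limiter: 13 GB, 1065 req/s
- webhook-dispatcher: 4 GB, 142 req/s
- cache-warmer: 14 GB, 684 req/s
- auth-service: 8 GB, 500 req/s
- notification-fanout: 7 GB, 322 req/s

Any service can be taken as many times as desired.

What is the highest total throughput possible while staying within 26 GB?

2130

Density check — rate-limiter 81.92, auth-service 62.50, cache-warmer 48.86, metrics-collector 47.67 are the best per GB.
The ratio ordering already packs tightly: 2×rate-limiter, 26 GB, 2130.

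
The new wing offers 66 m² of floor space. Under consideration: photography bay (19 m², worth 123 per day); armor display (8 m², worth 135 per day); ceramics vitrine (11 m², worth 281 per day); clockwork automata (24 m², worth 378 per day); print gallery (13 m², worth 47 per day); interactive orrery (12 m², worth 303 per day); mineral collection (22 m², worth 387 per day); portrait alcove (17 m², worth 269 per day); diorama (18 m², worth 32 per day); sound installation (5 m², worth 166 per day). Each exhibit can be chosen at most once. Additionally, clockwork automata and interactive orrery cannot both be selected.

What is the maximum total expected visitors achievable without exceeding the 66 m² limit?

1272

Best packing: armor display + ceramics vitrine + interactive orrery + mineral collection + sound installation — 58 m², 1272 total.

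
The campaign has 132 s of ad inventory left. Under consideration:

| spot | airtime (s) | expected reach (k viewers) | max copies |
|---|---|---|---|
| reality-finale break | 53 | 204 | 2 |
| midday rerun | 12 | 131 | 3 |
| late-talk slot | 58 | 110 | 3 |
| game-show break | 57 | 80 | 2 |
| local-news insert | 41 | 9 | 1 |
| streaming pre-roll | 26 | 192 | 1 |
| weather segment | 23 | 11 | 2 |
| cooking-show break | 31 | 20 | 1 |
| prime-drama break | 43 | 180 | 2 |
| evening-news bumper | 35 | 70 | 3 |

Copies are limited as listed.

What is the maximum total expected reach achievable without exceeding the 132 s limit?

789

A density-first pass picks 3×midday rerun + streaming pre-roll + weather segment + prime-drama break — 776 at 128 s.
Dropping weather segment and prime-drama break frees 66 s; slotting in reality-finale break (53 s) lifts the total to 789 at 115 s.
No other feasible combination exceeds 789.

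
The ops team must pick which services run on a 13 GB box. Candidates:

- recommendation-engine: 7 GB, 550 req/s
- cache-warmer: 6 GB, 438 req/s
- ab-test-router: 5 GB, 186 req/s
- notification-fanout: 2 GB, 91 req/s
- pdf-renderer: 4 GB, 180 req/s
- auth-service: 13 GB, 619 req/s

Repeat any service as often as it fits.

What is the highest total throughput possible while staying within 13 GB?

988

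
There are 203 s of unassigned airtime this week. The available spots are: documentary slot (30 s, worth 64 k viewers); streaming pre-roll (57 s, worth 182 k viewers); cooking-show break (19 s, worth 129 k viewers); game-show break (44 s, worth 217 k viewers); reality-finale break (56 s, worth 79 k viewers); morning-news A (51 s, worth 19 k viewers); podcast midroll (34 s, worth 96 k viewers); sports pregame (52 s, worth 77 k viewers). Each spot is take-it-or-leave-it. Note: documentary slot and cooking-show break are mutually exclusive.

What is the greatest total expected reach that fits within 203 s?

624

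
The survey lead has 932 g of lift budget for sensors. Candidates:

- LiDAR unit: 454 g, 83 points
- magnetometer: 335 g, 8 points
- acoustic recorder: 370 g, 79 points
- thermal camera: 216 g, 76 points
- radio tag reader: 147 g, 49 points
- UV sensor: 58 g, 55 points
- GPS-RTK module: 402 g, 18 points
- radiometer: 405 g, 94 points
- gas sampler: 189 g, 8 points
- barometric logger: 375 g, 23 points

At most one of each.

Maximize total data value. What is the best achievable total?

274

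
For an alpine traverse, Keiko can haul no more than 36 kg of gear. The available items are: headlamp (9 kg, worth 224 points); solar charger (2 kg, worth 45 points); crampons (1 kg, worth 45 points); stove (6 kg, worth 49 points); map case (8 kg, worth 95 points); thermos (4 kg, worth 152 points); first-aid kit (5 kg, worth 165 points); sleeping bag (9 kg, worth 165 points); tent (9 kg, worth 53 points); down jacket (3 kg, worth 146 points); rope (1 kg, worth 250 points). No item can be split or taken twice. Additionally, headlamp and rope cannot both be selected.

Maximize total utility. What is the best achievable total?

1063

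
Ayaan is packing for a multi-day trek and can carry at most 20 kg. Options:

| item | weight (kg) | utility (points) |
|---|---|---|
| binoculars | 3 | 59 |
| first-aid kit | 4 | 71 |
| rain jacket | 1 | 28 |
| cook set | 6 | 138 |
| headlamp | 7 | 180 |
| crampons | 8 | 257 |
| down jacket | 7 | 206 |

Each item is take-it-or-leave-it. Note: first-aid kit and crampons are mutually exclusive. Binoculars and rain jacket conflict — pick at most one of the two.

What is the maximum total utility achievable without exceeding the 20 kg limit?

Best packing: cook set + headlamp + down jacket — 20 kg, 524 total.
The closest alternative, binoculars + crampons + down jacket, reaches only 522.

524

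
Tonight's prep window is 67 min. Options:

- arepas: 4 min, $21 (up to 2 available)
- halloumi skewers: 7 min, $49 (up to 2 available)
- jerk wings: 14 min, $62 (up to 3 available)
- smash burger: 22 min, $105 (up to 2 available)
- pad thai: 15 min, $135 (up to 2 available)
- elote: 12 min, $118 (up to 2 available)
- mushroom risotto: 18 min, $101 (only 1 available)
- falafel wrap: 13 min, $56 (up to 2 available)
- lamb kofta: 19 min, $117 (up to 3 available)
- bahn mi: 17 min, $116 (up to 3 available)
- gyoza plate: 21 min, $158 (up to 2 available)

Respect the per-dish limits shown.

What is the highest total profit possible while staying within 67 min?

578

By profit per min: elote 9.83, pad thai 9.00, gyoza plate 7.52, halloumi skewers 7.00 lead.
The ratio heuristic lands on arepas + halloumi skewers + 2×pad thai + 2×elote (576) but leaves 2 min idle.
Replace arepas and pad thai with gyoza plate: the trade gains 2 net, giving 578 at 67 min.
No other feasible combination exceeds 578.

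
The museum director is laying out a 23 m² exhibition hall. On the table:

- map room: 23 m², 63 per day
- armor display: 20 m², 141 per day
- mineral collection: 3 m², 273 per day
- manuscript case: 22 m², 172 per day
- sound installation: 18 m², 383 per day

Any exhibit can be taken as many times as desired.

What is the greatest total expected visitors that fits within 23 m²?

1911

The ratio ordering already packs tightly: 7×mineral collection, 21 m², 1911.
The spare 2 m² is too small for any remaining exhibit, and no exchange beats 1911.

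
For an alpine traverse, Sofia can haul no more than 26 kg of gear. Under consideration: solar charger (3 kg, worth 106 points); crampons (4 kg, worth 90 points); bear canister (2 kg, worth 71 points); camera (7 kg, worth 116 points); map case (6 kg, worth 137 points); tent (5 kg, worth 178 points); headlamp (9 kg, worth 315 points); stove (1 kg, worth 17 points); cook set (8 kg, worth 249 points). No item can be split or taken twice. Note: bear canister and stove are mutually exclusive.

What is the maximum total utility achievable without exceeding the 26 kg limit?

Density check — tent 35.60, bear canister 35.50, solar charger 35.33, headlamp 35.00 are the best per kg.
Solar charger + tent + headlamp + stove + cook set uses 26 of the 26 kg and totals 865.
Next best is solar charger + tent + headlamp + cook set at 848 (25 kg) — short by 17.

865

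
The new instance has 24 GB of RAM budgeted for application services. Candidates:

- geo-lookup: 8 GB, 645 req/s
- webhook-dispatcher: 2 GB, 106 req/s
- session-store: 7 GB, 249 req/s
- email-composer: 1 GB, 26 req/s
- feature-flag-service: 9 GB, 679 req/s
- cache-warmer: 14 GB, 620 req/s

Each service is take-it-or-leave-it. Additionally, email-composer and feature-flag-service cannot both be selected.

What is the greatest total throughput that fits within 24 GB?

Taking geo-lookup + session-store + feature-flag-service: 24 GB used, 1573 in throughput.

1573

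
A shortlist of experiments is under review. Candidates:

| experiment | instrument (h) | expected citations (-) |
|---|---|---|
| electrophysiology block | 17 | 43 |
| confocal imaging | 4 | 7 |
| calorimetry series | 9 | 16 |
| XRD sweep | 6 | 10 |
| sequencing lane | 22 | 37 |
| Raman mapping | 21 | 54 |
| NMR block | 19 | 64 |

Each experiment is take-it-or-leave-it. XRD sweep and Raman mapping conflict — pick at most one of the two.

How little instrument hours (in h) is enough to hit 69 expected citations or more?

Look for the lowest-instrument combination reaching 69.
Taking confocal imaging + NMR block gives 71 (≥ 69) for 23 h.
Below 23 h the best achievable stays under 69.

23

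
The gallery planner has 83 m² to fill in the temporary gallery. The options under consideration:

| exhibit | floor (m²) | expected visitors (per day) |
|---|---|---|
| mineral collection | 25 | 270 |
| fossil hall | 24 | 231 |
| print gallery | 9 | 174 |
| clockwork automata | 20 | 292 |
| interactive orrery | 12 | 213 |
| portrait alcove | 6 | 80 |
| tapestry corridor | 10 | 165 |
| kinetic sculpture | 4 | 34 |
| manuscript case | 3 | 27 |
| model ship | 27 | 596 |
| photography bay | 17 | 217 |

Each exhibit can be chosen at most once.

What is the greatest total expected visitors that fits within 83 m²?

Taking the top-ratio exhibits first gives print gallery + clockwork automata + interactive orrery + tapestry corridor + manuscript case + model ship for 1467 (81 m²).
The 3 m² tied up in manuscript case is better spent on kinetic sculpture — total rises to 1474 (82 m²).
Next best is print gallery + clockwork automata + interactive orrery + tapestry corridor + manuscript case + model ship at 1467 (81 m²) — short by 7.

1474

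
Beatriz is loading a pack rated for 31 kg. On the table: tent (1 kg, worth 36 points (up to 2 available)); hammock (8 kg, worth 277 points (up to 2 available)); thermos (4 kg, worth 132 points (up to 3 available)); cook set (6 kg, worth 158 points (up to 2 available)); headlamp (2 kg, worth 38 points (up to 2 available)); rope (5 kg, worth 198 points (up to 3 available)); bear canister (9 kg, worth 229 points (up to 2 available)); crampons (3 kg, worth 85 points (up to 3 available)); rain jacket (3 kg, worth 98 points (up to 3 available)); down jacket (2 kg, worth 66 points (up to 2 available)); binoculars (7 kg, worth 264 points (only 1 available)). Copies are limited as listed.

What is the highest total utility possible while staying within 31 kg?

Greedy by ratio would take 2×tent + thermos + 3×rope + down jacket + binoculars: 30 kg used, total 1128.
Dropping tent and thermos and down jacket frees 7 kg; slotting in hammock (8 kg) lifts the total to 1171 at 31 kg.

1171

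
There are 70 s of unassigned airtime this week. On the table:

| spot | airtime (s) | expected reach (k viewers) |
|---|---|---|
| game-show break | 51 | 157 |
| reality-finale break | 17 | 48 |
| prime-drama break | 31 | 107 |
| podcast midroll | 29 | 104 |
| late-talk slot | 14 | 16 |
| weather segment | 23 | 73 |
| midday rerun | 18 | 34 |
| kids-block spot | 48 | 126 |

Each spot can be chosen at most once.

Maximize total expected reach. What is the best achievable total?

225

By expected reach per s: podcast midroll 3.59, prime-drama break 3.45, weather segment 3.17 lead.
Greedy by ratio would take prime-drama break + podcast midroll: 60 s used, total 211.
Replace prime-drama break with reality-finale break + weather segment: the trade gains 14 net, giving 225 at 69 s.
The spare 1 s is too small for any remaining spot, and no exchange beats 225.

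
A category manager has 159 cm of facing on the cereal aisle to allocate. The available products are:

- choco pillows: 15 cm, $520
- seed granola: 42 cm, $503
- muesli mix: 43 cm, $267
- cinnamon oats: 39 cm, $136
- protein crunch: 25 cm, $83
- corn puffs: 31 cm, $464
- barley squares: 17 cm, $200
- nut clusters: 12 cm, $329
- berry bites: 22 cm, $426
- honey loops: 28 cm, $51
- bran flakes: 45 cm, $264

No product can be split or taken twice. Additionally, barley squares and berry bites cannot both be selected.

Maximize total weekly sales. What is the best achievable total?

2325

Choco pillows + seed granola + protein crunch + corn puffs + nut clusters + berry bites uses 147 of the 159 cm and totals 2325.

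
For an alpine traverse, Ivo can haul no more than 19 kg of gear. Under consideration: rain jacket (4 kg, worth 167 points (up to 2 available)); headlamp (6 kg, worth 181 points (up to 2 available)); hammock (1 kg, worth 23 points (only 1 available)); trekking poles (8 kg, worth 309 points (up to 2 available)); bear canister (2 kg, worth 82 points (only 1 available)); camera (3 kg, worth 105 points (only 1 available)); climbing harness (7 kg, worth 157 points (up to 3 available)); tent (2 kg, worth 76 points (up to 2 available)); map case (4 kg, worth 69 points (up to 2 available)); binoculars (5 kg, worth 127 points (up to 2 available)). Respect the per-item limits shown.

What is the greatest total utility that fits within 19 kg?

748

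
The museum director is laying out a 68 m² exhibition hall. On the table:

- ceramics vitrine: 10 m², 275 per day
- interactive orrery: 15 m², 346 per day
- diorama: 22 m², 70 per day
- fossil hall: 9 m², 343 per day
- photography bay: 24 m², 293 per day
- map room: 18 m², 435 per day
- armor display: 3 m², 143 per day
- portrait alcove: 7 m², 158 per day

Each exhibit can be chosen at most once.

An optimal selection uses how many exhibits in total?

Best achievable expected visitors is 1700.
For example ceramics vitrine + interactive orrery + fossil hall + map room + armor display + portrait alcove achieves it, using 62 m².
Any selection reaching 1700 contains exactly 6 exhibits.

6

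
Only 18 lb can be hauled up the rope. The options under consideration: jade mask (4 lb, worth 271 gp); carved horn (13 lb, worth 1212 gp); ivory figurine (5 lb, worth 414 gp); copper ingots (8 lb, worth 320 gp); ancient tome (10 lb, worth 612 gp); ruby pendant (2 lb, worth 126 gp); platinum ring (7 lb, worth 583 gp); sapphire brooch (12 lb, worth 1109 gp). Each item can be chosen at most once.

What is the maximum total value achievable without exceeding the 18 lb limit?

1626

Best packing: carved horn + ivory figurine — 18 lb, 1626 total.
Runner-up ivory figurine + sapphire brooch tops out at 1523.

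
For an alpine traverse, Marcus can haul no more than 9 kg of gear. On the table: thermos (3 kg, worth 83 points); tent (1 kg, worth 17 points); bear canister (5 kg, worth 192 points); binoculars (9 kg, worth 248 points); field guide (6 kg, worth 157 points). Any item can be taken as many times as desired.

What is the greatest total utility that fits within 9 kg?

Best packing: thermos + tent + bear canister — 9 kg, 292 total.

292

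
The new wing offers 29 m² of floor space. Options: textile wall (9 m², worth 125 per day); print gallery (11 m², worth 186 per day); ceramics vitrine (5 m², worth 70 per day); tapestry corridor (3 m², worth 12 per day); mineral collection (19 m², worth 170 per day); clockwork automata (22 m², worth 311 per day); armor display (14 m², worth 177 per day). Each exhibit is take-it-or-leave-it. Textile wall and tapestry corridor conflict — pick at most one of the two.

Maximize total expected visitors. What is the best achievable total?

381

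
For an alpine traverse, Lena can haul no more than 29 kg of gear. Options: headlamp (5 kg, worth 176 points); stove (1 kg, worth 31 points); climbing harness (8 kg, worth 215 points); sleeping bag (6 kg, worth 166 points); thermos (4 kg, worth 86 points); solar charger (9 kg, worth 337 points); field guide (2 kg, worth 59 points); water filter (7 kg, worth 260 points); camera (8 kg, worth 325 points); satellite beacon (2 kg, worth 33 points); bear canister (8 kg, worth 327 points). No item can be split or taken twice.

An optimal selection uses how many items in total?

The maximum utility within 29 kg is 1119.
For example headlamp + stove + water filter + camera + bear canister achieves it, using 29 kg.
All optima have 5 items.

5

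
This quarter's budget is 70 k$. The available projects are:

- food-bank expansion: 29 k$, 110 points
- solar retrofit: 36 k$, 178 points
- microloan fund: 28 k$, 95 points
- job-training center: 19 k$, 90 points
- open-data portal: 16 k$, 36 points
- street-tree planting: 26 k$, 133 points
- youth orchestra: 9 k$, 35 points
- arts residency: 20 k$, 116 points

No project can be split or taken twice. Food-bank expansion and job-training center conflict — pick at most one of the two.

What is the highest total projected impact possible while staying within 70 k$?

Best packing: job-training center + street-tree planting + arts residency — 65 k$, 339 total.
Next best is solar retrofit + youth orchestra + arts residency at 329 (65 k$) — short by 10.

339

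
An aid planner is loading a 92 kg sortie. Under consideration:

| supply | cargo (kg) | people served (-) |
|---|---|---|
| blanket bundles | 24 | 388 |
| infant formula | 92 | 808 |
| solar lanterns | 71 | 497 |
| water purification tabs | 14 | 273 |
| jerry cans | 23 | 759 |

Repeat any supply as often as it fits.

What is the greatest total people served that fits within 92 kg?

3036

Taking 4×jerry cans: 92 kg used, 3036 in people served.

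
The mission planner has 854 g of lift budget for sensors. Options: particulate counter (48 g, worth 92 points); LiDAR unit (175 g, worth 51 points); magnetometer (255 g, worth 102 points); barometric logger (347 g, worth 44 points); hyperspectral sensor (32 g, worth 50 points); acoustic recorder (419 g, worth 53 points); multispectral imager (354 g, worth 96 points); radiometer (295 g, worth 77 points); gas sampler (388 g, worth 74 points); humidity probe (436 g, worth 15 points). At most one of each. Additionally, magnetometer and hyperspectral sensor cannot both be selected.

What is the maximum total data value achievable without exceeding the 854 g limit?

Best packing: particulate counter + LiDAR unit + magnetometer + multispectral imager — 832 g, 341 total.

341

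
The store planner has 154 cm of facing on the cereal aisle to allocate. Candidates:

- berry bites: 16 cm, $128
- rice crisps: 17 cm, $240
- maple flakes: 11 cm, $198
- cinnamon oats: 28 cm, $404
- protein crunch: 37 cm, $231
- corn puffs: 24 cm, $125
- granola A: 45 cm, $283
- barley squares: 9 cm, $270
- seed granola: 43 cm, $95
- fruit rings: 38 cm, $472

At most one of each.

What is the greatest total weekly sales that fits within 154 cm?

By weekly sales per cm: barley squares 30.00, maple flakes 18.00, cinnamon oats 14.43 lead.
A density-first pass picks berry bites + rice crisps + maple flakes + cinnamon oats + corn puffs + barley squares + fruit rings — 1837 at 143 cm.
The 40 cm tied up in berry bites and corn puffs is better spent on granola A — total rises to 1867 (148 cm).

1867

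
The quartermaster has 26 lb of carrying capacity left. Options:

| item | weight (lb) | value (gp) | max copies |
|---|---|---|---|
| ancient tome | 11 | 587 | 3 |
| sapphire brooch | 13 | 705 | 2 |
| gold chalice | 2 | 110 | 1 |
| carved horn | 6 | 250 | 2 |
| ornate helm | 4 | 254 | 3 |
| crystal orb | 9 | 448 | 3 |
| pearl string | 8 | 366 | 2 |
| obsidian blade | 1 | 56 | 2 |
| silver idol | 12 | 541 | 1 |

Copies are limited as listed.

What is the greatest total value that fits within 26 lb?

Density check — ornate helm 63.50, obsidian blade 56.00, gold chalice 55.00, sapphire brooch 54.23 are the best per lb.
Filling by ratio: gold chalice + 3×ornate helm + crystal orb + 2×obsidian blade for 1432, with 1 lb left unused.
Replace gold chalice and crystal orb and obsidian blade with sapphire brooch: the trade gains 91 net, giving 1523 at 26 lb.

1523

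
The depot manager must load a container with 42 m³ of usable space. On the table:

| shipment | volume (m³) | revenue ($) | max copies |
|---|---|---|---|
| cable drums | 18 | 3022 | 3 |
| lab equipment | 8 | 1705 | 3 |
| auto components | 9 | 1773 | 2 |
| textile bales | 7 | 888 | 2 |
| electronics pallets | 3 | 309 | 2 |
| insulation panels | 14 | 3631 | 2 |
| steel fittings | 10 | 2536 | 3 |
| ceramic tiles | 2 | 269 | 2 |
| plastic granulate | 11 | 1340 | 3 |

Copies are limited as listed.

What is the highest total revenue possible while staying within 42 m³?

Taking the top-ratio shipments first gives 2×insulation panels + steel fittings + 2×ceramic tiles for 10336 (42 m³).
Dropping insulation panels and 2×ceramic tiles frees 18 m³; slotting in lab equipment + steel fittings (18 m³) lifts the total to 10408 at 42 m³.
No other feasible combination exceeds 10408.

10408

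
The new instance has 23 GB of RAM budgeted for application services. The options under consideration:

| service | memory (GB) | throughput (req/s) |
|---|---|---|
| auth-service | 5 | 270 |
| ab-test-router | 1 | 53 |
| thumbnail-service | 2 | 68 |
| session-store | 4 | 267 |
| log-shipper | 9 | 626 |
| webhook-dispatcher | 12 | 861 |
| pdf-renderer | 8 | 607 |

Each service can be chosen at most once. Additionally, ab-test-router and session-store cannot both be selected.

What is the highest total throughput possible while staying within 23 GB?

The ratio ordering already packs tightly: ab-test-router + thumbnail-service + webhook-dispatcher + pdf-renderer, 23 GB, 1589.
The closest alternative, thumbnail-service + session-store + log-shipper + pdf-renderer, reaches only 1568.

1589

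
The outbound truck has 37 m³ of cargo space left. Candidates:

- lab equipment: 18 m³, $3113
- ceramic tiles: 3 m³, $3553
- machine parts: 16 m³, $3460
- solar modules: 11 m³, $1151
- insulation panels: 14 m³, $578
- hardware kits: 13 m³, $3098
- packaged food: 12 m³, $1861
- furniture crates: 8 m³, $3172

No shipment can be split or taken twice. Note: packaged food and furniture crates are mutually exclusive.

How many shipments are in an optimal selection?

Optimal total is 10974.
One optimal bundle: ceramic tiles + solar modules + hardware kits + furniture crates (35 m³).
Every optimal selection uses 4 shipments.

4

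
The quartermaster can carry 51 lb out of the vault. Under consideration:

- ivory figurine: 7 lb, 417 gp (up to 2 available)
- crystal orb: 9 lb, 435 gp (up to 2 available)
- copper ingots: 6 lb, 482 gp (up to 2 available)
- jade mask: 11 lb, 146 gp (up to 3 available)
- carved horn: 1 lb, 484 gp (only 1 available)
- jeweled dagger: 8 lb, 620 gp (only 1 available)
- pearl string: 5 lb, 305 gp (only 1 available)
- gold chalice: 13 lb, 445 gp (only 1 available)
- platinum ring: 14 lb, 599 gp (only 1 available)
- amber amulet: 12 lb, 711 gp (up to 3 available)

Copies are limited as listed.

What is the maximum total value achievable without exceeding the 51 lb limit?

3795

The ratio heuristic lands on 2×ivory figurine + crystal orb + 2×copper ingots + carved horn + jeweled dagger + pearl string (3642) but leaves 2 lb idle.
Dropping 2×ivory figurine and crystal orb frees 23 lb; slotting in 2×amber amulet (24 lb) lifts the total to 3795 at 50 lb.
Every other selection either busts 51 lb or exceeds an availability limit or fails to beat 3795.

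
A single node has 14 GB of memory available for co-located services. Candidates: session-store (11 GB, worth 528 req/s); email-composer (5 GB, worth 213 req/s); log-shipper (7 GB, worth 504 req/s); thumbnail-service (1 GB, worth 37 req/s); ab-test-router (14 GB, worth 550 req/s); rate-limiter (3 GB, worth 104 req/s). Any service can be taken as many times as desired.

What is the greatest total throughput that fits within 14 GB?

1008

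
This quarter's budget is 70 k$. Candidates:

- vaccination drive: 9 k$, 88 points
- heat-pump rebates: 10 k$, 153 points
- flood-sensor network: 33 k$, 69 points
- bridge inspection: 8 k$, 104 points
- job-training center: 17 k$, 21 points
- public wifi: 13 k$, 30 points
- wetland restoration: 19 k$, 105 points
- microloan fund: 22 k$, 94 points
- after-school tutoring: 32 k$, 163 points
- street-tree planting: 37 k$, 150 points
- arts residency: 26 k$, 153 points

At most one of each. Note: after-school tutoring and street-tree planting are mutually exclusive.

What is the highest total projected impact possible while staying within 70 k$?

Density check — heat-pump rebates 15.30, bridge inspection 13.00, vaccination drive 9.78, arts residency 5.88 are the best per k$.
Filling by ratio: vaccination drive + heat-pump rebates + bridge inspection + public wifi + arts residency for 528, with 4 k$ left unused.
The 39 k$ tied up in public wifi and arts residency is better spent on wetland restoration + microloan fund — total rises to 544 (68 k$).
The spare 2 k$ is too small for any remaining project, and no feasible exchange beats 544.

544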